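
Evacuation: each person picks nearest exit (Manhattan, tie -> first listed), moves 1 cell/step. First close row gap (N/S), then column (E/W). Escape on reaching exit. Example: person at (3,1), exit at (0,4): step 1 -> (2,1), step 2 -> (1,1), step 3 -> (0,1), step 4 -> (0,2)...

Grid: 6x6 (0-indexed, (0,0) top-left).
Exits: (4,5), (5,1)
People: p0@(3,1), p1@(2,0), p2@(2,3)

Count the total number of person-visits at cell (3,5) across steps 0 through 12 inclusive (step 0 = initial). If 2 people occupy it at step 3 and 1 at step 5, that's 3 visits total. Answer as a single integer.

Step 0: p0@(3,1) p1@(2,0) p2@(2,3) -> at (3,5): 0 [-], cum=0
Step 1: p0@(4,1) p1@(3,0) p2@(3,3) -> at (3,5): 0 [-], cum=0
Step 2: p0@ESC p1@(4,0) p2@(4,3) -> at (3,5): 0 [-], cum=0
Step 3: p0@ESC p1@(5,0) p2@(4,4) -> at (3,5): 0 [-], cum=0
Step 4: p0@ESC p1@ESC p2@ESC -> at (3,5): 0 [-], cum=0
Total visits = 0

Answer: 0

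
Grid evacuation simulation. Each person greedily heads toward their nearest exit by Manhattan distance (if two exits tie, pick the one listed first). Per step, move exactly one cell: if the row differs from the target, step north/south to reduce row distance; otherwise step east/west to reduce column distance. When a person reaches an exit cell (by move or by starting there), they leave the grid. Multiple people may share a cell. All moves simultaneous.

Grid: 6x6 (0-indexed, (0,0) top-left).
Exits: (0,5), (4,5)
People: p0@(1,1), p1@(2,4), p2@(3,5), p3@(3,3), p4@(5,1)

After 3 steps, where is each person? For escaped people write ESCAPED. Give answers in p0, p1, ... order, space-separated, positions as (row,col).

Step 1: p0:(1,1)->(0,1) | p1:(2,4)->(1,4) | p2:(3,5)->(4,5)->EXIT | p3:(3,3)->(4,3) | p4:(5,1)->(4,1)
Step 2: p0:(0,1)->(0,2) | p1:(1,4)->(0,4) | p2:escaped | p3:(4,3)->(4,4) | p4:(4,1)->(4,2)
Step 3: p0:(0,2)->(0,3) | p1:(0,4)->(0,5)->EXIT | p2:escaped | p3:(4,4)->(4,5)->EXIT | p4:(4,2)->(4,3)

(0,3) ESCAPED ESCAPED ESCAPED (4,3)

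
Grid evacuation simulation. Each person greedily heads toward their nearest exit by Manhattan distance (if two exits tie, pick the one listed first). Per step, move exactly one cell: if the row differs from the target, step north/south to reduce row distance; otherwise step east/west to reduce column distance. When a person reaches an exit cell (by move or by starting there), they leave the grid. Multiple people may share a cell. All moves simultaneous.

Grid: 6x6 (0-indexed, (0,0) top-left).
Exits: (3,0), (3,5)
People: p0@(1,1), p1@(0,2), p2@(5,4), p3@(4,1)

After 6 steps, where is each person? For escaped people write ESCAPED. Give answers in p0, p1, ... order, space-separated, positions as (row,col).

Step 1: p0:(1,1)->(2,1) | p1:(0,2)->(1,2) | p2:(5,4)->(4,4) | p3:(4,1)->(3,1)
Step 2: p0:(2,1)->(3,1) | p1:(1,2)->(2,2) | p2:(4,4)->(3,4) | p3:(3,1)->(3,0)->EXIT
Step 3: p0:(3,1)->(3,0)->EXIT | p1:(2,2)->(3,2) | p2:(3,4)->(3,5)->EXIT | p3:escaped
Step 4: p0:escaped | p1:(3,2)->(3,1) | p2:escaped | p3:escaped
Step 5: p0:escaped | p1:(3,1)->(3,0)->EXIT | p2:escaped | p3:escaped

ESCAPED ESCAPED ESCAPED ESCAPED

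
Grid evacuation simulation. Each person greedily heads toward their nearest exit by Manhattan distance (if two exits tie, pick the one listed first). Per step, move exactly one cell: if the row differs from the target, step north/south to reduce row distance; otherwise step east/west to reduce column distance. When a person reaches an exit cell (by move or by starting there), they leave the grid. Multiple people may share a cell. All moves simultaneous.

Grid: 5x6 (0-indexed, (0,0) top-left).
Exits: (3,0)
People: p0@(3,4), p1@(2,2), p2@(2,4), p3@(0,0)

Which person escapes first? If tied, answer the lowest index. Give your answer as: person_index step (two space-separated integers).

Step 1: p0:(3,4)->(3,3) | p1:(2,2)->(3,2) | p2:(2,4)->(3,4) | p3:(0,0)->(1,0)
Step 2: p0:(3,3)->(3,2) | p1:(3,2)->(3,1) | p2:(3,4)->(3,3) | p3:(1,0)->(2,0)
Step 3: p0:(3,2)->(3,1) | p1:(3,1)->(3,0)->EXIT | p2:(3,3)->(3,2) | p3:(2,0)->(3,0)->EXIT
Step 4: p0:(3,1)->(3,0)->EXIT | p1:escaped | p2:(3,2)->(3,1) | p3:escaped
Step 5: p0:escaped | p1:escaped | p2:(3,1)->(3,0)->EXIT | p3:escaped
Exit steps: [4, 3, 5, 3]
First to escape: p1 at step 3

Answer: 1 3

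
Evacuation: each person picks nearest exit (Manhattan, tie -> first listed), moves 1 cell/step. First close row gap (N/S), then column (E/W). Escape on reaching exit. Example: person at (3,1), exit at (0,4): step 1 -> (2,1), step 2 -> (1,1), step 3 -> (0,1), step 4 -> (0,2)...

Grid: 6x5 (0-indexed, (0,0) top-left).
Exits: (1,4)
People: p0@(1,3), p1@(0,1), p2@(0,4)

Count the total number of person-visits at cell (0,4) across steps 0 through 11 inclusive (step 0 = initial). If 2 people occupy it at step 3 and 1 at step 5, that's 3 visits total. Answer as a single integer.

Answer: 1

Derivation:
Step 0: p0@(1,3) p1@(0,1) p2@(0,4) -> at (0,4): 1 [p2], cum=1
Step 1: p0@ESC p1@(1,1) p2@ESC -> at (0,4): 0 [-], cum=1
Step 2: p0@ESC p1@(1,2) p2@ESC -> at (0,4): 0 [-], cum=1
Step 3: p0@ESC p1@(1,3) p2@ESC -> at (0,4): 0 [-], cum=1
Step 4: p0@ESC p1@ESC p2@ESC -> at (0,4): 0 [-], cum=1
Total visits = 1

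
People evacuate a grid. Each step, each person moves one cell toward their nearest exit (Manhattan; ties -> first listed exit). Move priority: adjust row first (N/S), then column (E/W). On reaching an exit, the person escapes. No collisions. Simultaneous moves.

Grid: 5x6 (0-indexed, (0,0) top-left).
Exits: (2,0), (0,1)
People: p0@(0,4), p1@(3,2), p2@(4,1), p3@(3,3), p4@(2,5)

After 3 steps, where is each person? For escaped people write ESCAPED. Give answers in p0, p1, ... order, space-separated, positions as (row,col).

Step 1: p0:(0,4)->(0,3) | p1:(3,2)->(2,2) | p2:(4,1)->(3,1) | p3:(3,3)->(2,3) | p4:(2,5)->(2,4)
Step 2: p0:(0,3)->(0,2) | p1:(2,2)->(2,1) | p2:(3,1)->(2,1) | p3:(2,3)->(2,2) | p4:(2,4)->(2,3)
Step 3: p0:(0,2)->(0,1)->EXIT | p1:(2,1)->(2,0)->EXIT | p2:(2,1)->(2,0)->EXIT | p3:(2,2)->(2,1) | p4:(2,3)->(2,2)

ESCAPED ESCAPED ESCAPED (2,1) (2,2)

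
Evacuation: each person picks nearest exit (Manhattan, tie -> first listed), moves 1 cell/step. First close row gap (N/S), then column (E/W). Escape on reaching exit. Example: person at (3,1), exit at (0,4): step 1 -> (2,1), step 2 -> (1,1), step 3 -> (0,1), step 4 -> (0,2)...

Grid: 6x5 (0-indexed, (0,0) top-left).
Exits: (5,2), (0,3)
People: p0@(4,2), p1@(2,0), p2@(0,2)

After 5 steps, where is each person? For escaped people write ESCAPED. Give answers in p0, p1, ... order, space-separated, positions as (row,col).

Step 1: p0:(4,2)->(5,2)->EXIT | p1:(2,0)->(3,0) | p2:(0,2)->(0,3)->EXIT
Step 2: p0:escaped | p1:(3,0)->(4,0) | p2:escaped
Step 3: p0:escaped | p1:(4,0)->(5,0) | p2:escaped
Step 4: p0:escaped | p1:(5,0)->(5,1) | p2:escaped
Step 5: p0:escaped | p1:(5,1)->(5,2)->EXIT | p2:escaped

ESCAPED ESCAPED ESCAPED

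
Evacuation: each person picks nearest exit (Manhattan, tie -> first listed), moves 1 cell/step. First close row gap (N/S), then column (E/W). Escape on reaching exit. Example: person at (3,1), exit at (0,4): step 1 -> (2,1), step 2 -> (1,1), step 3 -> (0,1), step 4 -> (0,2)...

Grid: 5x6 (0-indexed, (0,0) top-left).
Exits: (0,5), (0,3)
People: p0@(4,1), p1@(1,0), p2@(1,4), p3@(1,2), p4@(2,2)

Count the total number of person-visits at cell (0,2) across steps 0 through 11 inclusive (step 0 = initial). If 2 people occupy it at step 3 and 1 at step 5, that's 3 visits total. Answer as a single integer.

Answer: 4

Derivation:
Step 0: p0@(4,1) p1@(1,0) p2@(1,4) p3@(1,2) p4@(2,2) -> at (0,2): 0 [-], cum=0
Step 1: p0@(3,1) p1@(0,0) p2@(0,4) p3@(0,2) p4@(1,2) -> at (0,2): 1 [p3], cum=1
Step 2: p0@(2,1) p1@(0,1) p2@ESC p3@ESC p4@(0,2) -> at (0,2): 1 [p4], cum=2
Step 3: p0@(1,1) p1@(0,2) p2@ESC p3@ESC p4@ESC -> at (0,2): 1 [p1], cum=3
Step 4: p0@(0,1) p1@ESC p2@ESC p3@ESC p4@ESC -> at (0,2): 0 [-], cum=3
Step 5: p0@(0,2) p1@ESC p2@ESC p3@ESC p4@ESC -> at (0,2): 1 [p0], cum=4
Step 6: p0@ESC p1@ESC p2@ESC p3@ESC p4@ESC -> at (0,2): 0 [-], cum=4
Total visits = 4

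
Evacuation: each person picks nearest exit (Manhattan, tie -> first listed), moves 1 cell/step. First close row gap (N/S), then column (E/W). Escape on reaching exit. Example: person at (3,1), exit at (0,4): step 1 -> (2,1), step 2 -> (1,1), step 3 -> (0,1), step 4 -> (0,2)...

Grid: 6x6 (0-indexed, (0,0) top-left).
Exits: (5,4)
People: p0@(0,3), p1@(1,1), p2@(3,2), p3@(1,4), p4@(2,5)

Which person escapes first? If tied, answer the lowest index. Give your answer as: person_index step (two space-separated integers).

Step 1: p0:(0,3)->(1,3) | p1:(1,1)->(2,1) | p2:(3,2)->(4,2) | p3:(1,4)->(2,4) | p4:(2,5)->(3,5)
Step 2: p0:(1,3)->(2,3) | p1:(2,1)->(3,1) | p2:(4,2)->(5,2) | p3:(2,4)->(3,4) | p4:(3,5)->(4,5)
Step 3: p0:(2,3)->(3,3) | p1:(3,1)->(4,1) | p2:(5,2)->(5,3) | p3:(3,4)->(4,4) | p4:(4,5)->(5,5)
Step 4: p0:(3,3)->(4,3) | p1:(4,1)->(5,1) | p2:(5,3)->(5,4)->EXIT | p3:(4,4)->(5,4)->EXIT | p4:(5,5)->(5,4)->EXIT
Step 5: p0:(4,3)->(5,3) | p1:(5,1)->(5,2) | p2:escaped | p3:escaped | p4:escaped
Step 6: p0:(5,3)->(5,4)->EXIT | p1:(5,2)->(5,3) | p2:escaped | p3:escaped | p4:escaped
Step 7: p0:escaped | p1:(5,3)->(5,4)->EXIT | p2:escaped | p3:escaped | p4:escaped
Exit steps: [6, 7, 4, 4, 4]
First to escape: p2 at step 4

Answer: 2 4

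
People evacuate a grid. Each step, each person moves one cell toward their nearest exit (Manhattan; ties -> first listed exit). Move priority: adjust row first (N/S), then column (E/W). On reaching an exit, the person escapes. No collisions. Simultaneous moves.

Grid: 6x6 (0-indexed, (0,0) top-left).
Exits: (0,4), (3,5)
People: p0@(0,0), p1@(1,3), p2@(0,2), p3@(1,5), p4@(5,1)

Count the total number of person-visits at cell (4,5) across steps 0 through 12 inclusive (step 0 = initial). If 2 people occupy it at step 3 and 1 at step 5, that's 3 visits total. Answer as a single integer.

Step 0: p0@(0,0) p1@(1,3) p2@(0,2) p3@(1,5) p4@(5,1) -> at (4,5): 0 [-], cum=0
Step 1: p0@(0,1) p1@(0,3) p2@(0,3) p3@(0,5) p4@(4,1) -> at (4,5): 0 [-], cum=0
Step 2: p0@(0,2) p1@ESC p2@ESC p3@ESC p4@(3,1) -> at (4,5): 0 [-], cum=0
Step 3: p0@(0,3) p1@ESC p2@ESC p3@ESC p4@(3,2) -> at (4,5): 0 [-], cum=0
Step 4: p0@ESC p1@ESC p2@ESC p3@ESC p4@(3,3) -> at (4,5): 0 [-], cum=0
Step 5: p0@ESC p1@ESC p2@ESC p3@ESC p4@(3,4) -> at (4,5): 0 [-], cum=0
Step 6: p0@ESC p1@ESC p2@ESC p3@ESC p4@ESC -> at (4,5): 0 [-], cum=0
Total visits = 0

Answer: 0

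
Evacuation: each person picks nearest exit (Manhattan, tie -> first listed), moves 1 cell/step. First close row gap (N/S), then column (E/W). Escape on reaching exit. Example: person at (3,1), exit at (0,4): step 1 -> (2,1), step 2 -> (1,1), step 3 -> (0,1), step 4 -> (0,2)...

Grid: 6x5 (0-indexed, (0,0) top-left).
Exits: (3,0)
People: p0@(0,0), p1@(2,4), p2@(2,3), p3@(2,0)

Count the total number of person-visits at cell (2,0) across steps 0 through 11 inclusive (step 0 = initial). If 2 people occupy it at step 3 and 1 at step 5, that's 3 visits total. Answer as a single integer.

Step 0: p0@(0,0) p1@(2,4) p2@(2,3) p3@(2,0) -> at (2,0): 1 [p3], cum=1
Step 1: p0@(1,0) p1@(3,4) p2@(3,3) p3@ESC -> at (2,0): 0 [-], cum=1
Step 2: p0@(2,0) p1@(3,3) p2@(3,2) p3@ESC -> at (2,0): 1 [p0], cum=2
Step 3: p0@ESC p1@(3,2) p2@(3,1) p3@ESC -> at (2,0): 0 [-], cum=2
Step 4: p0@ESC p1@(3,1) p2@ESC p3@ESC -> at (2,0): 0 [-], cum=2
Step 5: p0@ESC p1@ESC p2@ESC p3@ESC -> at (2,0): 0 [-], cum=2
Total visits = 2

Answer: 2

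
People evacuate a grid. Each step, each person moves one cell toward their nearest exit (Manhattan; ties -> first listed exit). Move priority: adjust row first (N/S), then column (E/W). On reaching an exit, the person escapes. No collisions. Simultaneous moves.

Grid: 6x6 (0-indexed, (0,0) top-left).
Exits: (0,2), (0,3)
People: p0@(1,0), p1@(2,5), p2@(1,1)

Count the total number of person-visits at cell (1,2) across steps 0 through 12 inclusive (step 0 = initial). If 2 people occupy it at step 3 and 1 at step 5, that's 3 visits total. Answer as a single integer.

Answer: 0

Derivation:
Step 0: p0@(1,0) p1@(2,5) p2@(1,1) -> at (1,2): 0 [-], cum=0
Step 1: p0@(0,0) p1@(1,5) p2@(0,1) -> at (1,2): 0 [-], cum=0
Step 2: p0@(0,1) p1@(0,5) p2@ESC -> at (1,2): 0 [-], cum=0
Step 3: p0@ESC p1@(0,4) p2@ESC -> at (1,2): 0 [-], cum=0
Step 4: p0@ESC p1@ESC p2@ESC -> at (1,2): 0 [-], cum=0
Total visits = 0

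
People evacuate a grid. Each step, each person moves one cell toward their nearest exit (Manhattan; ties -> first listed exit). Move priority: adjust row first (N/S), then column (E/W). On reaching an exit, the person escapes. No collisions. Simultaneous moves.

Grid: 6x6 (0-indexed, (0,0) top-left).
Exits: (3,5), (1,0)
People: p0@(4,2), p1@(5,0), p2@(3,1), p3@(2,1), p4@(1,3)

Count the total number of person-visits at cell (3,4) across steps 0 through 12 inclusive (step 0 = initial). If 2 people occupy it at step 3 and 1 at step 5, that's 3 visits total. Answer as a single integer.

Answer: 1

Derivation:
Step 0: p0@(4,2) p1@(5,0) p2@(3,1) p3@(2,1) p4@(1,3) -> at (3,4): 0 [-], cum=0
Step 1: p0@(3,2) p1@(4,0) p2@(2,1) p3@(1,1) p4@(1,2) -> at (3,4): 0 [-], cum=0
Step 2: p0@(3,3) p1@(3,0) p2@(1,1) p3@ESC p4@(1,1) -> at (3,4): 0 [-], cum=0
Step 3: p0@(3,4) p1@(2,0) p2@ESC p3@ESC p4@ESC -> at (3,4): 1 [p0], cum=1
Step 4: p0@ESC p1@ESC p2@ESC p3@ESC p4@ESC -> at (3,4): 0 [-], cum=1
Total visits = 1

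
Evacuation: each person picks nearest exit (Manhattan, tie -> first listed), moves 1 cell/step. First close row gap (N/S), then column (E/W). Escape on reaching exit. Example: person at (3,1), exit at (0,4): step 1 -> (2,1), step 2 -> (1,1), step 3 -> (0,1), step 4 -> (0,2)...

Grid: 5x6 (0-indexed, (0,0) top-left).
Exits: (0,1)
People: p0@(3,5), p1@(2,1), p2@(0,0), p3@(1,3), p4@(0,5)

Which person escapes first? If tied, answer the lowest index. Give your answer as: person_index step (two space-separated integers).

Step 1: p0:(3,5)->(2,5) | p1:(2,1)->(1,1) | p2:(0,0)->(0,1)->EXIT | p3:(1,3)->(0,3) | p4:(0,5)->(0,4)
Step 2: p0:(2,5)->(1,5) | p1:(1,1)->(0,1)->EXIT | p2:escaped | p3:(0,3)->(0,2) | p4:(0,4)->(0,3)
Step 3: p0:(1,5)->(0,5) | p1:escaped | p2:escaped | p3:(0,2)->(0,1)->EXIT | p4:(0,3)->(0,2)
Step 4: p0:(0,5)->(0,4) | p1:escaped | p2:escaped | p3:escaped | p4:(0,2)->(0,1)->EXIT
Step 5: p0:(0,4)->(0,3) | p1:escaped | p2:escaped | p3:escaped | p4:escaped
Step 6: p0:(0,3)->(0,2) | p1:escaped | p2:escaped | p3:escaped | p4:escaped
Step 7: p0:(0,2)->(0,1)->EXIT | p1:escaped | p2:escaped | p3:escaped | p4:escaped
Exit steps: [7, 2, 1, 3, 4]
First to escape: p2 at step 1

Answer: 2 1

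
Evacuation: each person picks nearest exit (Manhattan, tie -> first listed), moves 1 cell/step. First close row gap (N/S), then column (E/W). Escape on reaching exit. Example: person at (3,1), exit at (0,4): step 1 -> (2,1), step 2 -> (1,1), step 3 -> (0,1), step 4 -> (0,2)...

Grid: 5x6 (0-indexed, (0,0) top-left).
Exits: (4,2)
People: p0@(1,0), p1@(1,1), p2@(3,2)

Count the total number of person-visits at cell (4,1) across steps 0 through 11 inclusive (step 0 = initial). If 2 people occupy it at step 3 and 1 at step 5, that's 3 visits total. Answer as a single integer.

Answer: 2

Derivation:
Step 0: p0@(1,0) p1@(1,1) p2@(3,2) -> at (4,1): 0 [-], cum=0
Step 1: p0@(2,0) p1@(2,1) p2@ESC -> at (4,1): 0 [-], cum=0
Step 2: p0@(3,0) p1@(3,1) p2@ESC -> at (4,1): 0 [-], cum=0
Step 3: p0@(4,0) p1@(4,1) p2@ESC -> at (4,1): 1 [p1], cum=1
Step 4: p0@(4,1) p1@ESC p2@ESC -> at (4,1): 1 [p0], cum=2
Step 5: p0@ESC p1@ESC p2@ESC -> at (4,1): 0 [-], cum=2
Total visits = 2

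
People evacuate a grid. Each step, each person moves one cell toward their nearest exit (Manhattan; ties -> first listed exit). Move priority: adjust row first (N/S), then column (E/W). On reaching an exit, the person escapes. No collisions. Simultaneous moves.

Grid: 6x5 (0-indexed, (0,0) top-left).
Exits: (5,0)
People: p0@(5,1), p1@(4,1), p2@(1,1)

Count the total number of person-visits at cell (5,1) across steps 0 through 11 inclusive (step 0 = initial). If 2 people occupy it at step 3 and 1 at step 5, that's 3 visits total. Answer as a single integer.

Step 0: p0@(5,1) p1@(4,1) p2@(1,1) -> at (5,1): 1 [p0], cum=1
Step 1: p0@ESC p1@(5,1) p2@(2,1) -> at (5,1): 1 [p1], cum=2
Step 2: p0@ESC p1@ESC p2@(3,1) -> at (5,1): 0 [-], cum=2
Step 3: p0@ESC p1@ESC p2@(4,1) -> at (5,1): 0 [-], cum=2
Step 4: p0@ESC p1@ESC p2@(5,1) -> at (5,1): 1 [p2], cum=3
Step 5: p0@ESC p1@ESC p2@ESC -> at (5,1): 0 [-], cum=3
Total visits = 3

Answer: 3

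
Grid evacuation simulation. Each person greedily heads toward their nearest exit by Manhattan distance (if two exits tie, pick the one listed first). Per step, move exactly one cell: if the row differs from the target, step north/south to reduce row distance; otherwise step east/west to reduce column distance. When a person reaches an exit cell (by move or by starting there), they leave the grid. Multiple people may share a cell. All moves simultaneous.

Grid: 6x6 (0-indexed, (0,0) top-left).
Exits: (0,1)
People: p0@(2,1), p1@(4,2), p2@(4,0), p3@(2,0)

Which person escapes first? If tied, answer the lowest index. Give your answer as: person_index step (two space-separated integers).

Answer: 0 2

Derivation:
Step 1: p0:(2,1)->(1,1) | p1:(4,2)->(3,2) | p2:(4,0)->(3,0) | p3:(2,0)->(1,0)
Step 2: p0:(1,1)->(0,1)->EXIT | p1:(3,2)->(2,2) | p2:(3,0)->(2,0) | p3:(1,0)->(0,0)
Step 3: p0:escaped | p1:(2,2)->(1,2) | p2:(2,0)->(1,0) | p3:(0,0)->(0,1)->EXIT
Step 4: p0:escaped | p1:(1,2)->(0,2) | p2:(1,0)->(0,0) | p3:escaped
Step 5: p0:escaped | p1:(0,2)->(0,1)->EXIT | p2:(0,0)->(0,1)->EXIT | p3:escaped
Exit steps: [2, 5, 5, 3]
First to escape: p0 at step 2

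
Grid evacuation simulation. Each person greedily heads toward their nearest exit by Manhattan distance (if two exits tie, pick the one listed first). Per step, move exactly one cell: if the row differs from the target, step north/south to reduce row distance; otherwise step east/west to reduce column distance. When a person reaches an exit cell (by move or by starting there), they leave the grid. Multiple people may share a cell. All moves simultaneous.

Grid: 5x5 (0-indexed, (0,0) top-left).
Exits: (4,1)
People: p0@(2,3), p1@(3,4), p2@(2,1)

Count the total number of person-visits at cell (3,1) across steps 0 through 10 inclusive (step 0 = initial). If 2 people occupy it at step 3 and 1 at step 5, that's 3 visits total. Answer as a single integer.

Step 0: p0@(2,3) p1@(3,4) p2@(2,1) -> at (3,1): 0 [-], cum=0
Step 1: p0@(3,3) p1@(4,4) p2@(3,1) -> at (3,1): 1 [p2], cum=1
Step 2: p0@(4,3) p1@(4,3) p2@ESC -> at (3,1): 0 [-], cum=1
Step 3: p0@(4,2) p1@(4,2) p2@ESC -> at (3,1): 0 [-], cum=1
Step 4: p0@ESC p1@ESC p2@ESC -> at (3,1): 0 [-], cum=1
Total visits = 1

Answer: 1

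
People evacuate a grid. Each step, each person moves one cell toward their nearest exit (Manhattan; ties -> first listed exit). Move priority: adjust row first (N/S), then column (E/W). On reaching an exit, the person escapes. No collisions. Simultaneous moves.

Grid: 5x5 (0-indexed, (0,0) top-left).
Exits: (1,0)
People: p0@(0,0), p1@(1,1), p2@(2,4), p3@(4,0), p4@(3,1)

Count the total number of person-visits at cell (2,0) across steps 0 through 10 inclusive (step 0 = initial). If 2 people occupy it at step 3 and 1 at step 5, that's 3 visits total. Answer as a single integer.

Answer: 1

Derivation:
Step 0: p0@(0,0) p1@(1,1) p2@(2,4) p3@(4,0) p4@(3,1) -> at (2,0): 0 [-], cum=0
Step 1: p0@ESC p1@ESC p2@(1,4) p3@(3,0) p4@(2,1) -> at (2,0): 0 [-], cum=0
Step 2: p0@ESC p1@ESC p2@(1,3) p3@(2,0) p4@(1,1) -> at (2,0): 1 [p3], cum=1
Step 3: p0@ESC p1@ESC p2@(1,2) p3@ESC p4@ESC -> at (2,0): 0 [-], cum=1
Step 4: p0@ESC p1@ESC p2@(1,1) p3@ESC p4@ESC -> at (2,0): 0 [-], cum=1
Step 5: p0@ESC p1@ESC p2@ESC p3@ESC p4@ESC -> at (2,0): 0 [-], cum=1
Total visits = 1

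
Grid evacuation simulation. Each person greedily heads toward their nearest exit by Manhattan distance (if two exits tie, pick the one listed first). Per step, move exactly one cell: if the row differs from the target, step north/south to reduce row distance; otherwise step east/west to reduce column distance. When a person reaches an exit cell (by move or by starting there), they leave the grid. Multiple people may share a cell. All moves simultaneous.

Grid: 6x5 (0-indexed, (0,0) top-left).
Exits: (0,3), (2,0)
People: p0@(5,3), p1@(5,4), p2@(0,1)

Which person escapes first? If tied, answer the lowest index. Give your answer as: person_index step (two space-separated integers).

Step 1: p0:(5,3)->(4,3) | p1:(5,4)->(4,4) | p2:(0,1)->(0,2)
Step 2: p0:(4,3)->(3,3) | p1:(4,4)->(3,4) | p2:(0,2)->(0,3)->EXIT
Step 3: p0:(3,3)->(2,3) | p1:(3,4)->(2,4) | p2:escaped
Step 4: p0:(2,3)->(1,3) | p1:(2,4)->(1,4) | p2:escaped
Step 5: p0:(1,3)->(0,3)->EXIT | p1:(1,4)->(0,4) | p2:escaped
Step 6: p0:escaped | p1:(0,4)->(0,3)->EXIT | p2:escaped
Exit steps: [5, 6, 2]
First to escape: p2 at step 2

Answer: 2 2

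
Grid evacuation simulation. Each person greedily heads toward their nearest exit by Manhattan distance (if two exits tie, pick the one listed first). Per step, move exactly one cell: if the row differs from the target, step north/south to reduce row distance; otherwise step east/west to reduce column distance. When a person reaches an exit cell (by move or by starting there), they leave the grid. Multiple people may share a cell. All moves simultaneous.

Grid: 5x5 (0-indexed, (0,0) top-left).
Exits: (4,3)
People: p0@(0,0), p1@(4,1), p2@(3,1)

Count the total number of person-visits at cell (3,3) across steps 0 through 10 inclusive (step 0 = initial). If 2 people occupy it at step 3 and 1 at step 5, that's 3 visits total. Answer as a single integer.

Step 0: p0@(0,0) p1@(4,1) p2@(3,1) -> at (3,3): 0 [-], cum=0
Step 1: p0@(1,0) p1@(4,2) p2@(4,1) -> at (3,3): 0 [-], cum=0
Step 2: p0@(2,0) p1@ESC p2@(4,2) -> at (3,3): 0 [-], cum=0
Step 3: p0@(3,0) p1@ESC p2@ESC -> at (3,3): 0 [-], cum=0
Step 4: p0@(4,0) p1@ESC p2@ESC -> at (3,3): 0 [-], cum=0
Step 5: p0@(4,1) p1@ESC p2@ESC -> at (3,3): 0 [-], cum=0
Step 6: p0@(4,2) p1@ESC p2@ESC -> at (3,3): 0 [-], cum=0
Step 7: p0@ESC p1@ESC p2@ESC -> at (3,3): 0 [-], cum=0
Total visits = 0

Answer: 0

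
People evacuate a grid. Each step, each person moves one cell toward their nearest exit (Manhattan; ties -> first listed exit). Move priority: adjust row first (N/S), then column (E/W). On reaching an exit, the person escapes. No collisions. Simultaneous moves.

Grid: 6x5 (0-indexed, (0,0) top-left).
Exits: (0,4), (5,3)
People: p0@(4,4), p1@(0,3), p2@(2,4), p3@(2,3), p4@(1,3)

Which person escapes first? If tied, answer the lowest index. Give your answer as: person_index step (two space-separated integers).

Step 1: p0:(4,4)->(5,4) | p1:(0,3)->(0,4)->EXIT | p2:(2,4)->(1,4) | p3:(2,3)->(1,3) | p4:(1,3)->(0,3)
Step 2: p0:(5,4)->(5,3)->EXIT | p1:escaped | p2:(1,4)->(0,4)->EXIT | p3:(1,3)->(0,3) | p4:(0,3)->(0,4)->EXIT
Step 3: p0:escaped | p1:escaped | p2:escaped | p3:(0,3)->(0,4)->EXIT | p4:escaped
Exit steps: [2, 1, 2, 3, 2]
First to escape: p1 at step 1

Answer: 1 1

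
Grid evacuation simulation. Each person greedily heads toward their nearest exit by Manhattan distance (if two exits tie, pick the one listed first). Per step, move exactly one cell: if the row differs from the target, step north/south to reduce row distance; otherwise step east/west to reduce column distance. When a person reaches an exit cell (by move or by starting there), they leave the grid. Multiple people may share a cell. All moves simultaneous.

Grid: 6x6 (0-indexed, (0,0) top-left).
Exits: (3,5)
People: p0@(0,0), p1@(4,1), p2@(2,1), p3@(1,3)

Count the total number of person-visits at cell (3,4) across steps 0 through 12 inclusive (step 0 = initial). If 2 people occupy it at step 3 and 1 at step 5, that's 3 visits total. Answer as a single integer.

Step 0: p0@(0,0) p1@(4,1) p2@(2,1) p3@(1,3) -> at (3,4): 0 [-], cum=0
Step 1: p0@(1,0) p1@(3,1) p2@(3,1) p3@(2,3) -> at (3,4): 0 [-], cum=0
Step 2: p0@(2,0) p1@(3,2) p2@(3,2) p3@(3,3) -> at (3,4): 0 [-], cum=0
Step 3: p0@(3,0) p1@(3,3) p2@(3,3) p3@(3,4) -> at (3,4): 1 [p3], cum=1
Step 4: p0@(3,1) p1@(3,4) p2@(3,4) p3@ESC -> at (3,4): 2 [p1,p2], cum=3
Step 5: p0@(3,2) p1@ESC p2@ESC p3@ESC -> at (3,4): 0 [-], cum=3
Step 6: p0@(3,3) p1@ESC p2@ESC p3@ESC -> at (3,4): 0 [-], cum=3
Step 7: p0@(3,4) p1@ESC p2@ESC p3@ESC -> at (3,4): 1 [p0], cum=4
Step 8: p0@ESC p1@ESC p2@ESC p3@ESC -> at (3,4): 0 [-], cum=4
Total visits = 4

Answer: 4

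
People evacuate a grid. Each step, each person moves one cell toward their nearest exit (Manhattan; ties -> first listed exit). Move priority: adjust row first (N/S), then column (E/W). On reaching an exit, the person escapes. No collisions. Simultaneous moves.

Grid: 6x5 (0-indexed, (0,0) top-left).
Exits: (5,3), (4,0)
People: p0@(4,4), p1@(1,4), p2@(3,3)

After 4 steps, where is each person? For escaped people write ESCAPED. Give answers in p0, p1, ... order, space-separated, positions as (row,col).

Step 1: p0:(4,4)->(5,4) | p1:(1,4)->(2,4) | p2:(3,3)->(4,3)
Step 2: p0:(5,4)->(5,3)->EXIT | p1:(2,4)->(3,4) | p2:(4,3)->(5,3)->EXIT
Step 3: p0:escaped | p1:(3,4)->(4,4) | p2:escaped
Step 4: p0:escaped | p1:(4,4)->(5,4) | p2:escaped

ESCAPED (5,4) ESCAPED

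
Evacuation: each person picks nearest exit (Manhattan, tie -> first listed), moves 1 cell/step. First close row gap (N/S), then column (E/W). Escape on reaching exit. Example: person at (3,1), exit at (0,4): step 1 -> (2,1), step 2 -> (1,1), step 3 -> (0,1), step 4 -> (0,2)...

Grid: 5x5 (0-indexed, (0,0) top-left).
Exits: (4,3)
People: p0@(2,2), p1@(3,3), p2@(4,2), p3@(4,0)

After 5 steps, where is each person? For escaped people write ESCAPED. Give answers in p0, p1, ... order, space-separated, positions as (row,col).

Step 1: p0:(2,2)->(3,2) | p1:(3,3)->(4,3)->EXIT | p2:(4,2)->(4,3)->EXIT | p3:(4,0)->(4,1)
Step 2: p0:(3,2)->(4,2) | p1:escaped | p2:escaped | p3:(4,1)->(4,2)
Step 3: p0:(4,2)->(4,3)->EXIT | p1:escaped | p2:escaped | p3:(4,2)->(4,3)->EXIT

ESCAPED ESCAPED ESCAPED ESCAPED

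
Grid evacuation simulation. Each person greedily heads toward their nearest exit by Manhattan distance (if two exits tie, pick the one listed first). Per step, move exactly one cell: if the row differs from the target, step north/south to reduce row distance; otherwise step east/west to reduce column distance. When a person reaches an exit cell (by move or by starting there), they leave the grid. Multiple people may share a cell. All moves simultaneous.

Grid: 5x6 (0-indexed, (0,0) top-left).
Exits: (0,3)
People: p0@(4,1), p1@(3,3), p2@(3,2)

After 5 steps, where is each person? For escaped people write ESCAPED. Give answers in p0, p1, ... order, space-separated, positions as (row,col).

Step 1: p0:(4,1)->(3,1) | p1:(3,3)->(2,3) | p2:(3,2)->(2,2)
Step 2: p0:(3,1)->(2,1) | p1:(2,3)->(1,3) | p2:(2,2)->(1,2)
Step 3: p0:(2,1)->(1,1) | p1:(1,3)->(0,3)->EXIT | p2:(1,2)->(0,2)
Step 4: p0:(1,1)->(0,1) | p1:escaped | p2:(0,2)->(0,3)->EXIT
Step 5: p0:(0,1)->(0,2) | p1:escaped | p2:escaped

(0,2) ESCAPED ESCAPED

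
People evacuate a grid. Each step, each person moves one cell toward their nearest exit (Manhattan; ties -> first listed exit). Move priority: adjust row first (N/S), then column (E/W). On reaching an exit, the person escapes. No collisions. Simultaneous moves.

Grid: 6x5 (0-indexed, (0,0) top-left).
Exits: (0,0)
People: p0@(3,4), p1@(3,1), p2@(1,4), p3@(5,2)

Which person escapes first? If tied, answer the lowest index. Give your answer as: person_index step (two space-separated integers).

Answer: 1 4

Derivation:
Step 1: p0:(3,4)->(2,4) | p1:(3,1)->(2,1) | p2:(1,4)->(0,4) | p3:(5,2)->(4,2)
Step 2: p0:(2,4)->(1,4) | p1:(2,1)->(1,1) | p2:(0,4)->(0,3) | p3:(4,2)->(3,2)
Step 3: p0:(1,4)->(0,4) | p1:(1,1)->(0,1) | p2:(0,3)->(0,2) | p3:(3,2)->(2,2)
Step 4: p0:(0,4)->(0,3) | p1:(0,1)->(0,0)->EXIT | p2:(0,2)->(0,1) | p3:(2,2)->(1,2)
Step 5: p0:(0,3)->(0,2) | p1:escaped | p2:(0,1)->(0,0)->EXIT | p3:(1,2)->(0,2)
Step 6: p0:(0,2)->(0,1) | p1:escaped | p2:escaped | p3:(0,2)->(0,1)
Step 7: p0:(0,1)->(0,0)->EXIT | p1:escaped | p2:escaped | p3:(0,1)->(0,0)->EXIT
Exit steps: [7, 4, 5, 7]
First to escape: p1 at step 4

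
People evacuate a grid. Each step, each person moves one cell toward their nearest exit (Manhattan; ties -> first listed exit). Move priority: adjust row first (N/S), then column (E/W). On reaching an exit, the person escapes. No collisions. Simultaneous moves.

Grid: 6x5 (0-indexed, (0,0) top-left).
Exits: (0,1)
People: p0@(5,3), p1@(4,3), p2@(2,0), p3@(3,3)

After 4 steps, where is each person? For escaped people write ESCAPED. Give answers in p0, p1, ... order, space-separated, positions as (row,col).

Step 1: p0:(5,3)->(4,3) | p1:(4,3)->(3,3) | p2:(2,0)->(1,0) | p3:(3,3)->(2,3)
Step 2: p0:(4,3)->(3,3) | p1:(3,3)->(2,3) | p2:(1,0)->(0,0) | p3:(2,3)->(1,3)
Step 3: p0:(3,3)->(2,3) | p1:(2,3)->(1,3) | p2:(0,0)->(0,1)->EXIT | p3:(1,3)->(0,3)
Step 4: p0:(2,3)->(1,3) | p1:(1,3)->(0,3) | p2:escaped | p3:(0,3)->(0,2)

(1,3) (0,3) ESCAPED (0,2)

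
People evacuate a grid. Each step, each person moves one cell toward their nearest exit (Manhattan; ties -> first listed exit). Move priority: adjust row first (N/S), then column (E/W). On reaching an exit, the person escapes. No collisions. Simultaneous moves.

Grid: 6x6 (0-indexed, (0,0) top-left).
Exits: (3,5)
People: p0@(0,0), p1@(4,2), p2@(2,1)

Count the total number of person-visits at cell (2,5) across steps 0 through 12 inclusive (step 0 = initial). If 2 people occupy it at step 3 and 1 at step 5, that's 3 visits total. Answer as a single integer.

Step 0: p0@(0,0) p1@(4,2) p2@(2,1) -> at (2,5): 0 [-], cum=0
Step 1: p0@(1,0) p1@(3,2) p2@(3,1) -> at (2,5): 0 [-], cum=0
Step 2: p0@(2,0) p1@(3,3) p2@(3,2) -> at (2,5): 0 [-], cum=0
Step 3: p0@(3,0) p1@(3,4) p2@(3,3) -> at (2,5): 0 [-], cum=0
Step 4: p0@(3,1) p1@ESC p2@(3,4) -> at (2,5): 0 [-], cum=0
Step 5: p0@(3,2) p1@ESC p2@ESC -> at (2,5): 0 [-], cum=0
Step 6: p0@(3,3) p1@ESC p2@ESC -> at (2,5): 0 [-], cum=0
Step 7: p0@(3,4) p1@ESC p2@ESC -> at (2,5): 0 [-], cum=0
Step 8: p0@ESC p1@ESC p2@ESC -> at (2,5): 0 [-], cum=0
Total visits = 0

Answer: 0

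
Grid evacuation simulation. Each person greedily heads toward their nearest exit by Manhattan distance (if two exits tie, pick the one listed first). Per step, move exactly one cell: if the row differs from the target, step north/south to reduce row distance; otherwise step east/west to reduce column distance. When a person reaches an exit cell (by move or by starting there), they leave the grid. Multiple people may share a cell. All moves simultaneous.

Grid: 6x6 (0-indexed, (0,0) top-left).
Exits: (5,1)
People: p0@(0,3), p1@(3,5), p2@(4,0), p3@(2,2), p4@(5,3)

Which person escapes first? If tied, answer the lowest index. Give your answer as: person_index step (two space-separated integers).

Step 1: p0:(0,3)->(1,3) | p1:(3,5)->(4,5) | p2:(4,0)->(5,0) | p3:(2,2)->(3,2) | p4:(5,3)->(5,2)
Step 2: p0:(1,3)->(2,3) | p1:(4,5)->(5,5) | p2:(5,0)->(5,1)->EXIT | p3:(3,2)->(4,2) | p4:(5,2)->(5,1)->EXIT
Step 3: p0:(2,3)->(3,3) | p1:(5,5)->(5,4) | p2:escaped | p3:(4,2)->(5,2) | p4:escaped
Step 4: p0:(3,3)->(4,3) | p1:(5,4)->(5,3) | p2:escaped | p3:(5,2)->(5,1)->EXIT | p4:escaped
Step 5: p0:(4,3)->(5,3) | p1:(5,3)->(5,2) | p2:escaped | p3:escaped | p4:escaped
Step 6: p0:(5,3)->(5,2) | p1:(5,2)->(5,1)->EXIT | p2:escaped | p3:escaped | p4:escaped
Step 7: p0:(5,2)->(5,1)->EXIT | p1:escaped | p2:escaped | p3:escaped | p4:escaped
Exit steps: [7, 6, 2, 4, 2]
First to escape: p2 at step 2

Answer: 2 2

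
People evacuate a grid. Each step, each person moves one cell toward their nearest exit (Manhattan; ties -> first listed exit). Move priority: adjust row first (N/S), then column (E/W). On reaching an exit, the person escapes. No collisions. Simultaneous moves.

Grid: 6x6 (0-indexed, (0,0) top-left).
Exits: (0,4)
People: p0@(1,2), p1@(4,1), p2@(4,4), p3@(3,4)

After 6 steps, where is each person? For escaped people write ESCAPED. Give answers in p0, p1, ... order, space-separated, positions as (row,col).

Step 1: p0:(1,2)->(0,2) | p1:(4,1)->(3,1) | p2:(4,4)->(3,4) | p3:(3,4)->(2,4)
Step 2: p0:(0,2)->(0,3) | p1:(3,1)->(2,1) | p2:(3,4)->(2,4) | p3:(2,4)->(1,4)
Step 3: p0:(0,3)->(0,4)->EXIT | p1:(2,1)->(1,1) | p2:(2,4)->(1,4) | p3:(1,4)->(0,4)->EXIT
Step 4: p0:escaped | p1:(1,1)->(0,1) | p2:(1,4)->(0,4)->EXIT | p3:escaped
Step 5: p0:escaped | p1:(0,1)->(0,2) | p2:escaped | p3:escaped
Step 6: p0:escaped | p1:(0,2)->(0,3) | p2:escaped | p3:escaped

ESCAPED (0,3) ESCAPED ESCAPED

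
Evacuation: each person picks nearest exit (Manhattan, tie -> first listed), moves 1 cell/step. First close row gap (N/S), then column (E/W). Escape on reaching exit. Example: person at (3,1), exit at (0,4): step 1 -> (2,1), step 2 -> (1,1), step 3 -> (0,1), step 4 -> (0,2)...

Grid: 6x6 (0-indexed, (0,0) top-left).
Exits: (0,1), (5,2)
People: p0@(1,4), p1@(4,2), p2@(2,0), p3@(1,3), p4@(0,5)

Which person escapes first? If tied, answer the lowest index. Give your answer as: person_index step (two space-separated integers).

Step 1: p0:(1,4)->(0,4) | p1:(4,2)->(5,2)->EXIT | p2:(2,0)->(1,0) | p3:(1,3)->(0,3) | p4:(0,5)->(0,4)
Step 2: p0:(0,4)->(0,3) | p1:escaped | p2:(1,0)->(0,0) | p3:(0,3)->(0,2) | p4:(0,4)->(0,3)
Step 3: p0:(0,3)->(0,2) | p1:escaped | p2:(0,0)->(0,1)->EXIT | p3:(0,2)->(0,1)->EXIT | p4:(0,3)->(0,2)
Step 4: p0:(0,2)->(0,1)->EXIT | p1:escaped | p2:escaped | p3:escaped | p4:(0,2)->(0,1)->EXIT
Exit steps: [4, 1, 3, 3, 4]
First to escape: p1 at step 1

Answer: 1 1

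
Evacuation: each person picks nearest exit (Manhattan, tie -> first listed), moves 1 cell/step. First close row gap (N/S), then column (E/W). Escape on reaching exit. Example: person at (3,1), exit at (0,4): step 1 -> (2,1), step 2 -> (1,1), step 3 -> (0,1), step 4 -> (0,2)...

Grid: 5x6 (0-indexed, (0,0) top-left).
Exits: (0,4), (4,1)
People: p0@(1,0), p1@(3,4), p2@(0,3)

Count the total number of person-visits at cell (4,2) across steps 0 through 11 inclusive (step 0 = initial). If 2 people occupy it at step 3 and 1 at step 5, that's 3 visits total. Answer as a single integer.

Answer: 0

Derivation:
Step 0: p0@(1,0) p1@(3,4) p2@(0,3) -> at (4,2): 0 [-], cum=0
Step 1: p0@(2,0) p1@(2,4) p2@ESC -> at (4,2): 0 [-], cum=0
Step 2: p0@(3,0) p1@(1,4) p2@ESC -> at (4,2): 0 [-], cum=0
Step 3: p0@(4,0) p1@ESC p2@ESC -> at (4,2): 0 [-], cum=0
Step 4: p0@ESC p1@ESC p2@ESC -> at (4,2): 0 [-], cum=0
Total visits = 0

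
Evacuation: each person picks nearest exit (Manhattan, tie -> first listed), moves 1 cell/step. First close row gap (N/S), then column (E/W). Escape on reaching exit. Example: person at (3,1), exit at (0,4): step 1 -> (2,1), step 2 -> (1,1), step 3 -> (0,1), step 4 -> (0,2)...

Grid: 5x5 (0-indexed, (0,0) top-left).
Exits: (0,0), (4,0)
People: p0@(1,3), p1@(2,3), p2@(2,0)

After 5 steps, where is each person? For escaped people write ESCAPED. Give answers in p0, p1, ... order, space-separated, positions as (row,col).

Step 1: p0:(1,3)->(0,3) | p1:(2,3)->(1,3) | p2:(2,0)->(1,0)
Step 2: p0:(0,3)->(0,2) | p1:(1,3)->(0,3) | p2:(1,0)->(0,0)->EXIT
Step 3: p0:(0,2)->(0,1) | p1:(0,3)->(0,2) | p2:escaped
Step 4: p0:(0,1)->(0,0)->EXIT | p1:(0,2)->(0,1) | p2:escaped
Step 5: p0:escaped | p1:(0,1)->(0,0)->EXIT | p2:escaped

ESCAPED ESCAPED ESCAPED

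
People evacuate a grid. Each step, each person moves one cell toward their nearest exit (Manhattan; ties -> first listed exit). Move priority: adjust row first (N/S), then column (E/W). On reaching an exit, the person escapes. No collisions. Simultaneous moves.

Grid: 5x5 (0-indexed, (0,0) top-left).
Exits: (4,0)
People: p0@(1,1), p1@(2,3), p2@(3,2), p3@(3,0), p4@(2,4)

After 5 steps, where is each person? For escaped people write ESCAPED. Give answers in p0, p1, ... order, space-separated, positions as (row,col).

Step 1: p0:(1,1)->(2,1) | p1:(2,3)->(3,3) | p2:(3,2)->(4,2) | p3:(3,0)->(4,0)->EXIT | p4:(2,4)->(3,4)
Step 2: p0:(2,1)->(3,1) | p1:(3,3)->(4,3) | p2:(4,2)->(4,1) | p3:escaped | p4:(3,4)->(4,4)
Step 3: p0:(3,1)->(4,1) | p1:(4,3)->(4,2) | p2:(4,1)->(4,0)->EXIT | p3:escaped | p4:(4,4)->(4,3)
Step 4: p0:(4,1)->(4,0)->EXIT | p1:(4,2)->(4,1) | p2:escaped | p3:escaped | p4:(4,3)->(4,2)
Step 5: p0:escaped | p1:(4,1)->(4,0)->EXIT | p2:escaped | p3:escaped | p4:(4,2)->(4,1)

ESCAPED ESCAPED ESCAPED ESCAPED (4,1)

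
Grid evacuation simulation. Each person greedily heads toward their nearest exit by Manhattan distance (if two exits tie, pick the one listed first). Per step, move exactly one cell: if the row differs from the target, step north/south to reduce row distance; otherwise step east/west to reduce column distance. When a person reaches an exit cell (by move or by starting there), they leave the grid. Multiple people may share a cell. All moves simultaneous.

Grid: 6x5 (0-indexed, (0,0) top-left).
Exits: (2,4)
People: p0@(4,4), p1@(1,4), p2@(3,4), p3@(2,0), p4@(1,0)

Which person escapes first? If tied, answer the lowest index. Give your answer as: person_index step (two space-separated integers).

Answer: 1 1

Derivation:
Step 1: p0:(4,4)->(3,4) | p1:(1,4)->(2,4)->EXIT | p2:(3,4)->(2,4)->EXIT | p3:(2,0)->(2,1) | p4:(1,0)->(2,0)
Step 2: p0:(3,4)->(2,4)->EXIT | p1:escaped | p2:escaped | p3:(2,1)->(2,2) | p4:(2,0)->(2,1)
Step 3: p0:escaped | p1:escaped | p2:escaped | p3:(2,2)->(2,3) | p4:(2,1)->(2,2)
Step 4: p0:escaped | p1:escaped | p2:escaped | p3:(2,3)->(2,4)->EXIT | p4:(2,2)->(2,3)
Step 5: p0:escaped | p1:escaped | p2:escaped | p3:escaped | p4:(2,3)->(2,4)->EXIT
Exit steps: [2, 1, 1, 4, 5]
First to escape: p1 at step 1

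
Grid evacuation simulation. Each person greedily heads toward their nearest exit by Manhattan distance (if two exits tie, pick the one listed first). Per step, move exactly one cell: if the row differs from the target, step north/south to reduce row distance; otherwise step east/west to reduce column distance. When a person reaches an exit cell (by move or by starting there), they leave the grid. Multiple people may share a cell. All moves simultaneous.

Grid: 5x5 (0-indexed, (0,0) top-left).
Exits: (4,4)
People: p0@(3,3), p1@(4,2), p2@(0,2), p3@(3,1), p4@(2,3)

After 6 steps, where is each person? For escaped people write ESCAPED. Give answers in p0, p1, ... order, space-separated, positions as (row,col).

Step 1: p0:(3,3)->(4,3) | p1:(4,2)->(4,3) | p2:(0,2)->(1,2) | p3:(3,1)->(4,1) | p4:(2,3)->(3,3)
Step 2: p0:(4,3)->(4,4)->EXIT | p1:(4,3)->(4,4)->EXIT | p2:(1,2)->(2,2) | p3:(4,1)->(4,2) | p4:(3,3)->(4,3)
Step 3: p0:escaped | p1:escaped | p2:(2,2)->(3,2) | p3:(4,2)->(4,3) | p4:(4,3)->(4,4)->EXIT
Step 4: p0:escaped | p1:escaped | p2:(3,2)->(4,2) | p3:(4,3)->(4,4)->EXIT | p4:escaped
Step 5: p0:escaped | p1:escaped | p2:(4,2)->(4,3) | p3:escaped | p4:escaped
Step 6: p0:escaped | p1:escaped | p2:(4,3)->(4,4)->EXIT | p3:escaped | p4:escaped

ESCAPED ESCAPED ESCAPED ESCAPED ESCAPED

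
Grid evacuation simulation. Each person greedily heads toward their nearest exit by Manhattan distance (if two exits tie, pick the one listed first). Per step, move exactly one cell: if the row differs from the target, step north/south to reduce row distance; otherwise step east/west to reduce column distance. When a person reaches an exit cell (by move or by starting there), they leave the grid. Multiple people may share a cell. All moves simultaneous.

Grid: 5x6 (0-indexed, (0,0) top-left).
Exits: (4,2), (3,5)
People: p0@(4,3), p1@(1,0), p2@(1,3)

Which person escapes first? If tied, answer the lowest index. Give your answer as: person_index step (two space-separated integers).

Answer: 0 1

Derivation:
Step 1: p0:(4,3)->(4,2)->EXIT | p1:(1,0)->(2,0) | p2:(1,3)->(2,3)
Step 2: p0:escaped | p1:(2,0)->(3,0) | p2:(2,3)->(3,3)
Step 3: p0:escaped | p1:(3,0)->(4,0) | p2:(3,3)->(4,3)
Step 4: p0:escaped | p1:(4,0)->(4,1) | p2:(4,3)->(4,2)->EXIT
Step 5: p0:escaped | p1:(4,1)->(4,2)->EXIT | p2:escaped
Exit steps: [1, 5, 4]
First to escape: p0 at step 1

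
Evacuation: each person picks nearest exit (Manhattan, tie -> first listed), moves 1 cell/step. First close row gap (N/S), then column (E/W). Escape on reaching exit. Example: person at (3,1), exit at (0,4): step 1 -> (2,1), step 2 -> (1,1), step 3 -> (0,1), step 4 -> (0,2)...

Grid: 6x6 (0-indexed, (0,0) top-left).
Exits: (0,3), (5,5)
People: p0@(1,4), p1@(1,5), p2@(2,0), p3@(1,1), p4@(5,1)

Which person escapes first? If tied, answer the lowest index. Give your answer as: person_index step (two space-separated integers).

Step 1: p0:(1,4)->(0,4) | p1:(1,5)->(0,5) | p2:(2,0)->(1,0) | p3:(1,1)->(0,1) | p4:(5,1)->(5,2)
Step 2: p0:(0,4)->(0,3)->EXIT | p1:(0,5)->(0,4) | p2:(1,0)->(0,0) | p3:(0,1)->(0,2) | p4:(5,2)->(5,3)
Step 3: p0:escaped | p1:(0,4)->(0,3)->EXIT | p2:(0,0)->(0,1) | p3:(0,2)->(0,3)->EXIT | p4:(5,3)->(5,4)
Step 4: p0:escaped | p1:escaped | p2:(0,1)->(0,2) | p3:escaped | p4:(5,4)->(5,5)->EXIT
Step 5: p0:escaped | p1:escaped | p2:(0,2)->(0,3)->EXIT | p3:escaped | p4:escaped
Exit steps: [2, 3, 5, 3, 4]
First to escape: p0 at step 2

Answer: 0 2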